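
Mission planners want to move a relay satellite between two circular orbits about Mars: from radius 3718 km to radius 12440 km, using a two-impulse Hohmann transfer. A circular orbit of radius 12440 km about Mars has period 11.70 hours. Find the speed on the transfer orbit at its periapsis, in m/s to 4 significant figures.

From Kepler's third law T² = 4π²r³/μ at r = 12440 km, T = 11.70 hours = 11.70 × 3600 s = 42120 s: μ = 4π²r³/T² = 42839.5 km³/s².
Semi-major axis of the transfer orbit: a_t = (3718 + 12440)/2 = 8079 km.
At periapsis, r = 3718 km.
Applying v² = μ(2/r − 1/a_t): v = 4.212 km/s.

v = 4212 m/s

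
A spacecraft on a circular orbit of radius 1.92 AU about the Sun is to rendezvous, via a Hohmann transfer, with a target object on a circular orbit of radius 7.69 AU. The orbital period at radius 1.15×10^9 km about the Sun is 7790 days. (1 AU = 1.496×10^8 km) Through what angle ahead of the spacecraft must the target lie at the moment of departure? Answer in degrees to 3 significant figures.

φ = 91.1°

From Kepler's third law T² = 4π²r³/μ at r = 1.15×10^9 km, T = 7790 days = 7790 × 86400 s = 6.73056×10^8 s: μ = 4π²r³/T² = 1.32541×10^11 km³/s².
In km: r₁ = 1.92 × 1.496×10^8 = 2.87232×10^8 km; r₂ = 7.69 × 1.496×10^8 = 1.150424×10^9 km.
Transfer-ellipse semi-major axis a_t = (r₁ + r₂)/2 = (2.87232×10^8 + 1.150424×10^9)/2 = 7.18828×10^8 km.
The half-period of the transfer ellipse is t = π√(a_t³/μ) = 1.663075×10^8 s.
Target angular speed ω₂ = √(μ/r₂³) = 9.330148×10^-9 rad/s.
Angle swept by the target during transfer: ω₂·t = 1.55167 rad = 88.90°.
Arrival is 180° from departure on the ellipse, so φ = 180° − 88.90° = 91.1°.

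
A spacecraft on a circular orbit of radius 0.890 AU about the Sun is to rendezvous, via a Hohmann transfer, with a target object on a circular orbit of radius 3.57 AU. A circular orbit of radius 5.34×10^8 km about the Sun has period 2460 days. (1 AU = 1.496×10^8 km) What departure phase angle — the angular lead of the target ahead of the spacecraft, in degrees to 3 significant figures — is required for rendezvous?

From Kepler's third law T² = 4π²r³/μ at r = 5.34×10^8 km, T = 2460 days = 2460 × 86400 s = 2.12544×10^8 s: μ = 4π²r³/T² = 1.33072×10^11 km³/s².
In km: r₁ = 0.890 × 1.496×10^8 = 1.33144×10^8 km; r₂ = 3.57 × 1.496×10^8 = 5.34072×10^8 km.
Semi-major axis of the transfer orbit: a_t = (1.33144×10^8 + 5.34072×10^8)/2 = 3.33608×10^8 km.
The half-period of the transfer ellipse is t = π√(a_t³/μ) = 5.2476×10^7 s.
The target's mean motion on its circular orbit is ω₂ = √(μ/r₂³) = 2.9556×10^-8 rad/s.
Angle swept by the target during transfer: ω₂·t = 1.55098 rad = 88.86°.
Arrival is 180° from departure on the ellipse, so φ = 180° − 88.86° = 91.1°.

φ = 91.1°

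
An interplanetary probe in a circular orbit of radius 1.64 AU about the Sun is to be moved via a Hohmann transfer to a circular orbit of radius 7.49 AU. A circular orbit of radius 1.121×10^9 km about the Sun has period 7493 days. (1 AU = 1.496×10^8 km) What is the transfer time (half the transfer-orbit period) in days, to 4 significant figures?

From Kepler's third law T² = 4π²r³/μ at r = 1.121×10^9 km, T = 7493 days = 7493 × 86400 s = 6.473952×10^8 s: μ = 4π²r³/T² = 1.32690×10^11 km³/s².
In km: r₁ = 1.64 × 1.496×10^8 = 2.45344×10^8 km; r₂ = 7.49 × 1.496×10^8 = 1.120504×10^9 km.
Transfer-ellipse semi-major axis a_t = (r₁ + r₂)/2 = (2.45344×10^8 + 1.120504×10^9)/2 = 6.82924×10^8 km.
Half the transfer-orbit period gives t = π√(a_t³/μ) = 1.539×10^8 s.
Converting: 1.539×10^8 s ÷ 86400 s/day = 1781 days.

t = 1781 days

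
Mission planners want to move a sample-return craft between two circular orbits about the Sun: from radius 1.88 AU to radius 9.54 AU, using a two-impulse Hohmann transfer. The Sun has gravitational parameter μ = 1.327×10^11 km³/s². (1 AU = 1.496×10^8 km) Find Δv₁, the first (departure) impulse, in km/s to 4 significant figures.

Δv₁ = 6.355 km/s

In km: r₁ = 1.88 × 1.496×10^8 = 2.81248×10^8 km; r₂ = 9.54 × 1.496×10^8 = 1.427184×10^9 km.
Semi-major axis of the transfer orbit: a_t = (2.81248×10^8 + 1.427184×10^9)/2 = 8.54216×10^8 km.
Circular speed at r = 2.81248×10^8 km: v_c = √(μ/r) = 21.722 km/s.
Transfer-orbit speed at the same r (vis-viva, a = a_t): v_t = √[μ(2/r − 1/a_t)] = 28.077 km/s.
Δv₁ = |v_t − v_c| = |28.077 − 21.722| = 6.355 km/s.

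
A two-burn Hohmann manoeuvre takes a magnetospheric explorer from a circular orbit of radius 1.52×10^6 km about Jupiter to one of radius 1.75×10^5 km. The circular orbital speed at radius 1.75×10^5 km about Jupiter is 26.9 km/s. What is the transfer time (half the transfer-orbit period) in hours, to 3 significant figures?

t = 60.5 hours

From the circular-orbit relation v² = μ/r at r = 1.75×10^5 km: μ = v²r = (26.9)² × 1.75×10^5 = 1.26632×10^8 km³/s².
The Hohmann ellipse has a_t = (r₁ + r₂)/2 = 8.475×10^5 km.
By Kepler's third law the transfer-orbit period is T = 2π√(a_t³/μ), so t = T/2 = 2.178×10^5 s.
Converting: 2.178×10^5 s ÷ 3600 s/hour = 60.5 hours.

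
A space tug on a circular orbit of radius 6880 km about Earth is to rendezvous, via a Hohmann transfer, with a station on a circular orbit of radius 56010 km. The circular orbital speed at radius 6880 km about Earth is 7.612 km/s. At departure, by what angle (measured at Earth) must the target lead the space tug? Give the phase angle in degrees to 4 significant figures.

φ = 104.3°

From the circular-orbit relation v² = μ/r at r = 6880 km: μ = v²r = (7.612)² × 6880 = 3.98645×10^5 km³/s².
Semi-major axis of the transfer orbit: a_t = (6880 + 56010)/2 = 31445 km.
Transfer time t = π√(a_t³/μ) = 27745 s.
Target angular speed ω₂ = √(μ/r₂³) = 4.7632×10^-5 rad/s.
Angle swept by the target during transfer: ω₂·t = 1.3215 rad = 75.72°.
Arrival is 180° from departure on the ellipse, so φ = 180° − 75.72° = 104.3°.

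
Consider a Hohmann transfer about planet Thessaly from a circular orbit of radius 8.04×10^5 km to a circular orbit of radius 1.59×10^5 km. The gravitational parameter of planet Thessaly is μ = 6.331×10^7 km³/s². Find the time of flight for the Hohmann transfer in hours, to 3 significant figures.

t = 36.6 hours

Transfer-ellipse semi-major axis a_t = (r₁ + r₂)/2 = (8.040×10^5 + 1.590×10^5)/2 = 4.815×10^5 km.
By Kepler's third law the transfer-orbit period is T = 2π√(a_t³/μ), so t = T/2 = 1.319×10^5 s.
Converting: 1.319×10^5 s ÷ 3600 s/hour = 36.6 hours.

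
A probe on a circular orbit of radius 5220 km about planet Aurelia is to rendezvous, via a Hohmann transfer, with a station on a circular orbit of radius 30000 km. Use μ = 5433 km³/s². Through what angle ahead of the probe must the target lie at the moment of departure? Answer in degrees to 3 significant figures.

φ = 99.0°

The Hohmann ellipse has a_t = (r₁ + r₂)/2 = 17610 km.
The half-period of the transfer ellipse is t = π√(a_t³/μ) = 99602.23 s.
Target angular speed ω₂ = √(μ/r₂³) = 1.418528×10^-5 rad/s.
Angle swept by the target during transfer: ω₂·t = 1.412886 rad = 80.952°.
The probe traverses 180° on the transfer ellipse, so the target must lead by 180° − 80.952° = 99.0°.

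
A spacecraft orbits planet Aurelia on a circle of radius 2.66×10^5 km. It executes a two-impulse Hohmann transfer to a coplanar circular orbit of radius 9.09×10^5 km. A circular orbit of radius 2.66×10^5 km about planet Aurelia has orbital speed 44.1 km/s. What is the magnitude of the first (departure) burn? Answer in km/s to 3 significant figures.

From the circular-orbit relation v² = μ/r at r = 2.66×10^5 km: μ = v²r = (44.1)² × 2.66×10^5 = 5.17319×10^8 km³/s².
Transfer-ellipse semi-major axis a_t = (r₁ + r₂)/2 = (2.660×10^5 + 9.090×10^5)/2 = 5.875×10^5 km.
Circular speed at r = 2.660×10^5 km: v_c = √(μ/r) = 44.10 km/s.
Vis-viva on the transfer ellipse at r = 2.660×10^5 km gives v_t = √[μ(2/r − 1/a_t)] = 54.86 km/s.
Δv₁ = |v_t − v_c| = |54.86 − 44.10| = 10.76 km/s.

Δv₁ = 10.8 km/s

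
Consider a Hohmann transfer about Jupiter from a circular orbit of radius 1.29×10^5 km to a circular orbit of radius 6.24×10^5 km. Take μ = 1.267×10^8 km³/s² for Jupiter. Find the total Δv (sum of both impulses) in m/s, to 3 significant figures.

Δv = 14900 m/s

Semi-major axis of the transfer orbit: a_t = (1.290×10^5 + 6.240×10^5)/2 = 3.765×10^5 km.
At r₁ the circular-orbit speed is v₁ = √(μ/r₁) = 31.3396 km/s.
Transfer-orbit speed at r₁ (vis-viva): v_p = √[μ(2/r₁ − 1/a_t)] = 40.3463 km/s.
First burn Δv₁ = |v_p − v₁| = 9.007 km/s.
Circular speed at r₂: v₂ = √(μ/r₂) = 14.25 km/s.
Transfer-orbit speed at r₂: v_a = √[μ(2/r₂ − 1/a_t)] = 8.341 km/s.
Second burn Δv₂ = |v₂ − v_a| = 5.909 km/s.
Δv = Δv₁ + Δv₂ = 9.007 + 5.909 = 14.92 km/s.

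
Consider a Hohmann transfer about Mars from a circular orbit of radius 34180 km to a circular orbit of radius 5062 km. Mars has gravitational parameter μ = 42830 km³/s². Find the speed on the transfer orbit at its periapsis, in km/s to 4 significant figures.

Semi-major axis of the transfer orbit: a_t = (34180 + 5062)/2 = 19621 km.
At periapsis, r = 5062 km.
Vis-viva: v = √[μ(2/r − 1/a_t)] = √[42830 × (2/5062 − 1/19621)] = 3.839 km/s.

v = 3.839 km/s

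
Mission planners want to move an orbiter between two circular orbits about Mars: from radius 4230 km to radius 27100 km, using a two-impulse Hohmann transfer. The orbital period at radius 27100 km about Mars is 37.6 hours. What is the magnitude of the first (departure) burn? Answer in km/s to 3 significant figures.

From Kepler's third law T² = 4π²r³/μ at r = 27100 km, T = 37.6 hours = 37.6 × 3600 s = 1.3536×10^5 s: μ = 4π²r³/T² = 42883.2 km³/s².
Transfer-ellipse semi-major axis a_t = (r₁ + r₂)/2 = (4230 + 27100)/2 = 15665 km.
On the circular orbit at r = 4230 km, v_c = √(μ/r) = 3.184 km/s.
Vis-viva on the transfer ellipse at r = 4230 km gives v_t = √[μ(2/r − 1/a_t)] = 4.188 km/s.
Δv₁ = |v_t − v_c| = |4.188 − 3.184| = 1.004 km/s.

Δv₁ = 1.00 km/s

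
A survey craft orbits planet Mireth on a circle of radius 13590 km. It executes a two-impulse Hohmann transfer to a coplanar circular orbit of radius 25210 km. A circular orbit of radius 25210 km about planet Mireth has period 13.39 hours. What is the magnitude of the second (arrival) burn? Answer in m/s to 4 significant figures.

Δv₂ = 535.7 m/s

From Kepler's third law T² = 4π²r³/μ at r = 25210 km, T = 13.39 hours = 13.39 × 3600 s = 48204 s: μ = 4π²r³/T² = 2.72215×10^5 km³/s².
Semi-major axis of the transfer orbit: a_t = (13590 + 25210)/2 = 19400 km.
On the circular orbit at r = 25210 km, v_c = √(μ/r) = 3.2860 km/s.
Transfer-orbit speed at the same r (vis-viva, a = a_t): v_t = √[μ(2/r − 1/a_t)] = 2.7503 km/s.
Δv₂ = |v_t − v_c| = |2.7503 − 3.2860| = 0.5357 km/s.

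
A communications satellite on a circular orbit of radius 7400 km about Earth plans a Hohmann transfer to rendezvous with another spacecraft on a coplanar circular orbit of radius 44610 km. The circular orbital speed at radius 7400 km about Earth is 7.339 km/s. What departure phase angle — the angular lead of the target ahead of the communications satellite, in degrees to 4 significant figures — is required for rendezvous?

From the circular-orbit relation v² = μ/r at r = 7400 km: μ = v²r = (7.339)² × 7400 = 3.98571×10^5 km³/s².
The Hohmann ellipse has a_t = (r₁ + r₂)/2 = 26005 km.
Transfer time t = π√(a_t³/μ) = 20868 s.
Target angular speed ω₂ = √(μ/r₂³) = 6.7005×10^-5 rad/s.
Angle swept by the target during transfer: ω₂·t = 1.39826 rad = 80.11°.
The communications satellite traverses 180° on the transfer ellipse, so the target must lead by 180° − 80.11° = 99.89°.

φ = 99.89°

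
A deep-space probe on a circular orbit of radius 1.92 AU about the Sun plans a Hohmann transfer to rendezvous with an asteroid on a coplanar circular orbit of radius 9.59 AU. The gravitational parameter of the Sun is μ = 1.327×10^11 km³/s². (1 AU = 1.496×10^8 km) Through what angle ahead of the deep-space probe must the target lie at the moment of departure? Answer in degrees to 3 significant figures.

In km: r₁ = 1.92 × 1.496×10^8 = 2.87232×10^8 km; r₂ = 9.59 × 1.496×10^8 = 1.434664×10^9 km.
Transfer-ellipse semi-major axis a_t = (r₁ + r₂)/2 = (2.87232×10^8 + 1.434664×10^9)/2 = 8.60948×10^8 km.
Transfer time t = π√(a_t³/μ) = 2.17861×10^8 s.
The target's mean motion on its circular orbit is ω₂ = √(μ/r₂³) = 6.70363×10^-9 rad/s.
Angle swept by the target during transfer: ω₂·t = 1.4605 rad = 83.68°.
The deep-space probe traverses 180° on the transfer ellipse, so the target must lead by 180° − 83.68° = 96.3°.

φ = 96.3°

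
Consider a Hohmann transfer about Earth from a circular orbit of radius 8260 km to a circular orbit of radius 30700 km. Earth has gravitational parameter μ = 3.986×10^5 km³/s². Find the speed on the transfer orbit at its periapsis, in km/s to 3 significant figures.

The Hohmann ellipse has a_t = (r₁ + r₂)/2 = 19480 km.
At periapsis, r = 8260 km.
From the vis-viva equation, v = √[μ(2/r − 1/a_t)] = 8.721 km/s.

v = 8.72 km/s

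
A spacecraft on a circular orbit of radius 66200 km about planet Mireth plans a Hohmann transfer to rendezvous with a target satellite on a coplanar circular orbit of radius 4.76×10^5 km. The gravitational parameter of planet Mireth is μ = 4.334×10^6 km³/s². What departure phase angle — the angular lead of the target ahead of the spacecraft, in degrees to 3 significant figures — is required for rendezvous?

φ = 103°

The Hohmann ellipse has a_t = (r₁ + r₂)/2 = 2.711×10^5 km.
The half-period of the transfer ellipse is t = π√(a_t³/μ) = 2.1301×10^5 s.
The target's mean motion on its circular orbit is ω₂ = √(μ/r₂³) = 6.3392×10^-6 rad/s.
Angle swept by the target during transfer: ω₂·t = 1.3503 rad = 77.37°.
Arrival is 180° from departure on the ellipse, so φ = 180° − 77.37° = 103°.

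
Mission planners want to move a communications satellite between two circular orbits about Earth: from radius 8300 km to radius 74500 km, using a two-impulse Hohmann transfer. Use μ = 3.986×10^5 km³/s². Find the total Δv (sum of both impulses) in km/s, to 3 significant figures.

Δv = 3.64 km/s

The Hohmann ellipse has a_t = (r₁ + r₂)/2 = 41400 km.
At r₁ the circular-orbit speed is v₁ = √(μ/r₁) = 6.9299 km/s.
On the transfer ellipse at r₁, vis-viva equation gives v_p = √[μ(2/r₁ − 1/a_t)] = 9.2962 km/s.
First burn Δv₁ = |v_p − v₁| = 2.3663 km/s.
Circular speed at r₂: v₂ = √(μ/r₂) = 2.3131 km/s.
Transfer-orbit speed at r₂: v_a = √[μ(2/r₂ − 1/a_t)] = 1.0357 km/s.
Second burn Δv₂ = |v₂ − v_a| = 1.2774 km/s.
Δv = Δv₁ + Δv₂ = 2.3663 + 1.2774 = 3.644 km/s.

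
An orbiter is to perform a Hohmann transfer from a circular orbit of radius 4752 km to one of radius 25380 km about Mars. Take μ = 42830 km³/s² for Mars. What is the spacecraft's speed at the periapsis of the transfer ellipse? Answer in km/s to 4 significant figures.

v = 3.897 km/s

Semi-major axis of the transfer orbit: a_t = (4752 + 25380)/2 = 15066 km.
The periapsis of the transfer ellipse is at r = 4752 km.
Vis-viva: v = √[μ(2/r − 1/a_t)] = √[42830 × (2/4752 − 1/15066)] = 3.897 km/s.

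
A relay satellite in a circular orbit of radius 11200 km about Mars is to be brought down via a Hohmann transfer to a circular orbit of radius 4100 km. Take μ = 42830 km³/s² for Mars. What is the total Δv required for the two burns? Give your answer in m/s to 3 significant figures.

Δv = 1200 m/s

Transfer-ellipse semi-major axis a_t = (r₁ + r₂)/2 = (11200 + 4100)/2 = 7650 km.
At r₁ the circular-orbit speed is v₁ = √(μ/r₁) = 1.9555 km/s.
On the transfer ellipse at r₁, vis-viva gives v_a = √[μ(2/r₁ − 1/a_t)] = 1.4316 km/s.
First burn Δv₁ = |v_a − v₁| = 0.5239 km/s.
At r₂, v₂ = √(μ/r₂) = 3.2321 km/s.
Transfer-orbit speed at r₂: v_p = √[μ(2/r₂ − 1/a_t)] = 3.9108 km/s.
Second burn Δv₂ = |v₂ − v_p| = 0.6787 km/s.
Total Δv = Δv₁ + Δv₂ = 1.203 km/s.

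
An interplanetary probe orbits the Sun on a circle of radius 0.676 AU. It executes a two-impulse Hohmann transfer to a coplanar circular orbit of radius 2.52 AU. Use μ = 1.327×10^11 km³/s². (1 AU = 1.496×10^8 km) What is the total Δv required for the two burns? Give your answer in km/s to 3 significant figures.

Δv = 15.8 km/s

In km: r₁ = 0.676 × 1.496×10^8 = 1.011296×10^8 km; r₂ = 2.52 × 1.496×10^8 = 3.76992×10^8 km.
Semi-major axis of the transfer orbit: a_t = (1.011296×10^8 + 3.76992×10^8)/2 = 2.390608×10^8 km.
Circular speed at r₁: v₁ = √(μ/r₁) = √(1.327×10^11/1.011296×10^8) = 36.224 km/s.
Transfer-orbit speed at r₁ (vis-viva): v_p = √[μ(2/r₁ − 1/a_t)] = 45.489 km/s.
First burn Δv₁ = |v_p − v₁| = 9.265 km/s.
Circular speed at r₂: v₂ = √(μ/r₂) = 18.762 km/s.
Transfer-orbit speed at r₂: v_a = √[μ(2/r₂ − 1/a_t)] = 12.203 km/s.
Second burn Δv₂ = |v₂ − v_a| = 6.559 km/s.
Total Δv = Δv₁ + Δv₂ = 15.82 km/s.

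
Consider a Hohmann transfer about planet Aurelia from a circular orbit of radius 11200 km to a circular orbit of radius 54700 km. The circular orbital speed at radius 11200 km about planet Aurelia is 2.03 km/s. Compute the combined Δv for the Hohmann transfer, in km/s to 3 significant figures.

Δv = 0.969 km/s

From the circular-orbit relation v² = μ/r at r = 11200 km: μ = v²r = (2.03)² × 11200 = 46154.1 km³/s².
The Hohmann ellipse has a_t = (r₁ + r₂)/2 = 32950 km.
At r₁ the circular-orbit speed is v₁ = √(μ/r₁) = 2.03000 km/s.
Transfer-orbit speed at r₁ (vis-viva equation): v_p = √[μ(2/r₁ − 1/a_t)] = 2.61554 km/s.
First burn Δv₁ = |v_p − v₁| = 0.58554 km/s.
At r₂, v₂ = √(μ/r₂) = 0.91857 km/s.
Transfer-orbit speed at r₂: v_a = √[μ(2/r₂ − 1/a_t)] = 0.53554 km/s.
Second burn Δv₂ = |v₂ − v_a| = 0.38303 km/s.
Total Δv = Δv₁ + Δv₂ = 0.9686 km/s.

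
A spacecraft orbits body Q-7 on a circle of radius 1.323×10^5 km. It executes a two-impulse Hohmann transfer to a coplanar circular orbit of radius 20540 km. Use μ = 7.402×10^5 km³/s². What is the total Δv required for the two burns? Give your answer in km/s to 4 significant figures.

Semi-major axis of the transfer orbit: a_t = (1.323×10^5 + 20540)/2 = 76420 km.
Circular speed at r₁: v₁ = √(μ/r₁) = √(7.402×10^5/1.323×10^5) = 2.365 km/s.
Transfer-orbit speed at r₁ (v² = μ(2/r − 1/a)): v_a = √[μ(2/r₁ − 1/a_t)] = 1.226 km/s.
First burn Δv₁ = |v_a − v₁| = 1.139 km/s.
Circular speed at r₂: v₂ = √(μ/r₂) = 6.003 km/s.
Transfer-orbit speed at r₂: v_p = √[μ(2/r₂ − 1/a_t)] = 7.899 km/s.
Second burn Δv₂ = |v₂ − v_p| = 1.896 km/s.
Total Δv = Δv₁ + Δv₂ = 3.035 km/s.

Δv = 3.035 km/s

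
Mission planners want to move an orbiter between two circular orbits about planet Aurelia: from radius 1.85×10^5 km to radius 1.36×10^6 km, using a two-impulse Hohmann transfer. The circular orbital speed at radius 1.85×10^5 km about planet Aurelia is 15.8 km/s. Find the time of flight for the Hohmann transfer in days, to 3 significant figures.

From the circular-orbit relation v² = μ/r at r = 1.85×10^5 km: μ = v²r = (15.8)² × 1.85×10^5 = 4.61834×10^7 km³/s².
Semi-major axis of the transfer orbit: a_t = (1.850×10^5 + 1.360×10^6)/2 = 7.725×10^5 km.
Half the transfer-orbit period gives t = π√(a_t³/μ) = 3.139×10^5 s.
Converting: 3.139×10^5 s ÷ 86400 s/day = 3.63 days.

t = 3.63 days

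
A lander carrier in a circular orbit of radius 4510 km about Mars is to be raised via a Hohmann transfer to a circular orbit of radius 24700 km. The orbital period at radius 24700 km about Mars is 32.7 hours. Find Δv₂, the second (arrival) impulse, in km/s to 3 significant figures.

Δv₂ = 0.586 km/s

From Kepler's third law T² = 4π²r³/μ at r = 24700 km, T = 32.7 hours = 32.7 × 3600 s = 1.1772×10^5 s: μ = 4π²r³/T² = 42928.9 km³/s².
Transfer-ellipse semi-major axis a_t = (r₁ + r₂)/2 = (4510 + 24700)/2 = 14605 km.
Circular speed at r = 24700 km: v_c = √(μ/r) = 1.3183 km/s.
Transfer-orbit speed at the same r (vis-viva, a = a_t): v_t = √[μ(2/r − 1/a_t)] = 0.73260 km/s.
Δv₂ = |v_t − v_c| = |0.73260 − 1.3183| = 0.5857 km/s.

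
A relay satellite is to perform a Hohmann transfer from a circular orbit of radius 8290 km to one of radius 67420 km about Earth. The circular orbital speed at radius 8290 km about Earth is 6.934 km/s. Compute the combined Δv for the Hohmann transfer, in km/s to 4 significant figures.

From the circular-orbit relation v² = μ/r at r = 8290 km: μ = v²r = (6.934)² × 8290 = 3.98586×10^5 km³/s².
Semi-major axis of the transfer orbit: a_t = (8290 + 67420)/2 = 37855 km.
Circular speed at r₁: v₁ = √(μ/r₁) = √(3.98586×10^5/8290) = 6.9340 km/s.
Transfer-orbit speed at r₁ (vis-viva): v_p = √[μ(2/r₁ − 1/a_t)] = 9.2537 km/s.
First burn Δv₁ = |v_p − v₁| = 2.3197 km/s.
Circular speed at r₂: v₂ = √(μ/r₂) = 2.43146 km/s.
Transfer-orbit speed at r₂: v_a = √[μ(2/r₂ − 1/a_t)] = 1.13784 km/s.
Second burn Δv₂ = |v₂ − v_a| = 1.2936 km/s.
Δv = Δv₁ + Δv₂ = 2.3197 + 1.2936 = 3.613 km/s.

Δv = 3.613 km/s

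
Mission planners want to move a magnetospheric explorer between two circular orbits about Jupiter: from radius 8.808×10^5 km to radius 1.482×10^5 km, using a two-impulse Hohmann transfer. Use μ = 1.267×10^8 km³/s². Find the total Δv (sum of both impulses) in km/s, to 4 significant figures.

Δv = 14.57 km/s

Semi-major axis of the transfer orbit: a_t = (8.808×10^5 + 1.482×10^5)/2 = 5.145×10^5 km.
Circular speed at r₁: v₁ = √(μ/r₁) = √(1.267×10^8/8.808×10^5) = 11.9936 km/s.
Transfer-orbit speed at r₁ (vis-viva): v_a = √[μ(2/r₁ − 1/a_t)] = 6.43696 km/s.
First burn Δv₁ = |v_a − v₁| = 5.5566 km/s.
Circular speed at r₂: v₂ = √(μ/r₂) = 29.2391 km/s.
Transfer-orbit speed at r₂: v_p = √[μ(2/r₂ − 1/a_t)] = 38.2569 km/s.
Second burn Δv₂ = |v₂ − v_p| = 9.0178 km/s.
Total Δv = Δv₁ + Δv₂ = 14.57 km/s.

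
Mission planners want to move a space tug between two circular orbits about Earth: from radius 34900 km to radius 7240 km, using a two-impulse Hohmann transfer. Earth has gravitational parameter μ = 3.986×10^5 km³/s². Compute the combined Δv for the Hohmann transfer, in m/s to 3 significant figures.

Δv = 3530 m/s

The Hohmann ellipse has a_t = (r₁ + r₂)/2 = 21070 km.
Circular speed at r₁: v₁ = √(μ/r₁) = √(3.986×10^5/34900) = 3.37953 km/s.
Transfer-orbit speed at r₁ (vis-viva): v_a = √[μ(2/r₁ − 1/a_t)] = 1.98104 km/s.
First burn Δv₁ = |v_a − v₁| = 1.398 km/s.
At r₂, v₂ = √(μ/r₂) = 7.4199 km/s.
Transfer-orbit speed at r₂: v_p = √[μ(2/r₂ − 1/a_t)] = 9.5495 km/s.
Second burn Δv₂ = |v₂ − v_p| = 2.130 km/s.
Total Δv = Δv₁ + Δv₂ = 3.528 km/s.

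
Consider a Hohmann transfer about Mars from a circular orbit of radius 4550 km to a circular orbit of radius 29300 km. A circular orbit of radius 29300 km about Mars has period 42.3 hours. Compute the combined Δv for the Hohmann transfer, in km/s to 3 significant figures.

From Kepler's third law T² = 4π²r³/μ at r = 29300 km, T = 42.3 hours = 42.3 × 3600 s = 1.5228×10^5 s: μ = 4π²r³/T² = 42823.0 km³/s².
Semi-major axis of the transfer orbit: a_t = (4550 + 29300)/2 = 16925 km.
At r₁ the circular-orbit speed is v₁ = √(μ/r₁) = 3.06784 km/s.
On the transfer ellipse at r₁, vis-viva equation gives v_p = √[μ(2/r₁ − 1/a_t)] = 4.03647 km/s.
First burn Δv₁ = |v_p − v₁| = 0.9686 km/s.
Circular speed at r₂: v₂ = √(μ/r₂) = 1.2089 km/s.
Transfer-orbit speed at r₂: v_a = √[μ(2/r₂ − 1/a_t)] = 0.62682 km/s.
Second burn Δv₂ = |v₂ − v_a| = 0.5821 km/s.
Total Δv = Δv₁ + Δv₂ = 1.551 km/s.

Δv = 1.55 km/s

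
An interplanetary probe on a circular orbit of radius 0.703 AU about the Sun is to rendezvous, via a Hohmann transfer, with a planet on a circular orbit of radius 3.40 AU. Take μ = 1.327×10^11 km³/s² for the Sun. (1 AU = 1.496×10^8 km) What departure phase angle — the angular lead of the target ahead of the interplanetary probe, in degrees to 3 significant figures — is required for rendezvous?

φ = 95.6°

In km: r₁ = 0.703 × 1.496×10^8 = 1.051688×10^8 km; r₂ = 3.40 × 1.496×10^8 = 5.0864×10^8 km.
Transfer-ellipse semi-major axis a_t = (r₁ + r₂)/2 = (1.051688×10^8 + 5.0864×10^8)/2 = 3.069044×10^8 km.
The half-period of the transfer ellipse is t = π√(a_t³/μ) = 4.63681×10^7 s.
The target's mean motion on its circular orbit is ω₂ = √(μ/r₂³) = 3.17556×10^-8 rad/s.
Angle swept by the target during transfer: ω₂·t = 1.4724 rad = 84.36°.
Arrival is 180° from departure on the ellipse, so φ = 180° − 84.36° = 95.6°.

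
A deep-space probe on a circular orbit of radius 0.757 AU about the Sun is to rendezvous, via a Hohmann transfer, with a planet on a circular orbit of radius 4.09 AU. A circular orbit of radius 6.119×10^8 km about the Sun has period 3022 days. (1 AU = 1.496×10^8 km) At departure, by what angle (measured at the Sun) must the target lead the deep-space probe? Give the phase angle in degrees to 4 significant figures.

φ = 97.90°

From Kepler's third law T² = 4π²r³/μ at r = 6.119×10^8 km, T = 3022 days = 3022 × 86400 s = 2.611008×10^8 s: μ = 4π²r³/T² = 1.32674×10^11 km³/s².
In km: r₁ = 0.757 × 1.496×10^8 = 1.132472×10^8 km; r₂ = 4.09 × 1.496×10^8 = 6.11864×10^8 km.
Transfer-ellipse semi-major axis a_t = (r₁ + r₂)/2 = (1.132472×10^8 + 6.11864×10^8)/2 = 3.625556×10^8 km.
The half-period of the transfer ellipse is t = π√(a_t³/μ) = 5.954×10^7 s.
Target angular speed ω₂ = √(μ/r₂³) = 2.407×10^-8 rad/s.
Angle swept by the target during transfer: ω₂·t = 1.433 rad = 82.10°.
The deep-space probe traverses 180° on the transfer ellipse, so the target must lead by 180° − 82.10° = 97.90°.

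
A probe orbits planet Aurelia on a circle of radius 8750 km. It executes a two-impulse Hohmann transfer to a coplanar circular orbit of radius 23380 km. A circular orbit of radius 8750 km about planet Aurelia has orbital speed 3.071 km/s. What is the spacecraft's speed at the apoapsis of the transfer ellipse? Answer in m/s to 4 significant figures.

From the circular-orbit relation v² = μ/r at r = 8750 km: μ = v²r = (3.071)² × 8750 = 82521.6 km³/s².
Transfer-ellipse semi-major axis a_t = (r₁ + r₂)/2 = (8750 + 23380)/2 = 16065 km.
The apoapsis of the transfer ellipse is at r = 23380 km.
Vis-viva: v = √[μ(2/r − 1/a_t)] = √[82521.6 × (2/23380 − 1/16065)] = 1.387 km/s.

v = 1387 m/s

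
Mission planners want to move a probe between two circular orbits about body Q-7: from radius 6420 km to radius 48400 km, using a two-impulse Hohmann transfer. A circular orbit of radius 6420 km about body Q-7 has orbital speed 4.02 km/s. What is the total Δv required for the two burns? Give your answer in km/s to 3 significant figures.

From the circular-orbit relation v² = μ/r at r = 6420 km: μ = v²r = (4.02)² × 6420 = 1.03750×10^5 km³/s².
Transfer-ellipse semi-major axis a_t = (r₁ + r₂)/2 = (6420 + 48400)/2 = 27410 km.
Circular speed at r₁: v₁ = √(μ/r₁) = √(1.03750×10^5/6420) = 4.0200 km/s.
On the transfer ellipse at r₁, vis-viva equation gives v_p = √[μ(2/r₁ − 1/a_t)] = 5.3419 km/s.
First burn Δv₁ = |v_p − v₁| = 1.3219 km/s.
At r₂, v₂ = √(μ/r₂) = 1.4641 km/s.
Transfer-orbit speed at r₂: v_a = √[μ(2/r₂ − 1/a_t)] = 0.70857 km/s.
Second burn Δv₂ = |v₂ − v_a| = 0.75553 km/s.
Δv = Δv₁ + Δv₂ = 1.3219 + 0.75553 = 2.077 km/s.

Δv = 2.08 km/s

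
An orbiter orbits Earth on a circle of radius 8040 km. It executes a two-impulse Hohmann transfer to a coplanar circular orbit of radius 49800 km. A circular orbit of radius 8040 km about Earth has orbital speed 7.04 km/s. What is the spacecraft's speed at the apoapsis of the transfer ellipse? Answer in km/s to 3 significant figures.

From the circular-orbit relation v² = μ/r at r = 8040 km: μ = v²r = (7.04)² × 8040 = 3.98475×10^5 km³/s².
Semi-major axis of the transfer orbit: a_t = (8040 + 49800)/2 = 28920 km.
The apoapsis of the transfer ellipse is at r = 49800 km.
From the vis-viva equation, v = √[μ(2/r − 1/a_t)] = 1.491 km/s.

v = 1.49 km/s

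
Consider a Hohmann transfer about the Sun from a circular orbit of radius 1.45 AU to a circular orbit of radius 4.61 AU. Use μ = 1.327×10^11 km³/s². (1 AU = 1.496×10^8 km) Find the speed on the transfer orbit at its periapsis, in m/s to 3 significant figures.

v = 30500 m/s

In km: r₁ = 1.45 × 1.496×10^8 = 2.1692×10^8 km; r₂ = 4.61 × 1.496×10^8 = 6.89656×10^8 km.
Transfer-ellipse semi-major axis a_t = (r₁ + r₂)/2 = (2.1692×10^8 + 6.89656×10^8)/2 = 4.53288×10^8 km.
The periapsis of the transfer ellipse is at r = 2.1692×10^8 km.
From the vis-viva equation, v = √[μ(2/r − 1/a_t)] = 30.51 km/s.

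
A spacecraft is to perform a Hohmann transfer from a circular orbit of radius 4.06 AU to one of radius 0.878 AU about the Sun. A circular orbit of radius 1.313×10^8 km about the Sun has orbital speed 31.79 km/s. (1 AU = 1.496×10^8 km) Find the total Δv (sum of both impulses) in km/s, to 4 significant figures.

From the circular-orbit relation v² = μ/r at r = 1.313×10^8 km: μ = v²r = (31.79)² × 1.313×10^8 = 1.32692×10^11 km³/s².
In km: r₁ = 4.06 × 1.496×10^8 = 6.07376×10^8 km; r₂ = 0.878 × 1.496×10^8 = 1.313488×10^8 km.
Semi-major axis of the transfer orbit: a_t = (6.07376×10^8 + 1.313488×10^8)/2 = 3.693624×10^8 km.
At r₁ the circular-orbit speed is v₁ = √(μ/r₁) = 14.781 km/s.
On the transfer ellipse at r₁, v² = μ(2/r − 1/a) gives v_a = √[μ(2/r₁ − 1/a_t)] = 8.8142 km/s.
First burn Δv₁ = |v_a − v₁| = 5.967 km/s.
At r₂, v₂ = √(μ/r₂) = 31.784 km/s.
Transfer-orbit speed at r₂: v_p = √[μ(2/r₂ − 1/a_t)] = 40.758 km/s.
Second burn Δv₂ = |v₂ − v_p| = 8.974 km/s.
Total Δv = Δv₁ + Δv₂ = 14.94 km/s.

Δv = 14.94 km/s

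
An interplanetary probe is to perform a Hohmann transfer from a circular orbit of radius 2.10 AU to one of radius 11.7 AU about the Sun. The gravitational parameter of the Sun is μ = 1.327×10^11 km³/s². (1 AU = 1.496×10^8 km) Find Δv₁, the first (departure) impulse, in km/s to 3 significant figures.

Δv₁ = 6.21 km/s

In km: r₁ = 2.10 × 1.496×10^8 = 3.1416×10^8 km; r₂ = 11.7 × 1.496×10^8 = 1.75032×10^9 km.
Semi-major axis of the transfer orbit: a_t = (3.1416×10^8 + 1.75032×10^9)/2 = 1.03224×10^9 km.
On the circular orbit at r = 3.1416×10^8 km, v_c = √(μ/r) = 20.55 km/s.
Vis-viva on the transfer ellipse at r = 3.1416×10^8 km gives v_t = √[μ(2/r − 1/a_t)] = 26.76 km/s.
Δv₁ = |v_t − v_c| = |26.76 − 20.55| = 6.210 km/s.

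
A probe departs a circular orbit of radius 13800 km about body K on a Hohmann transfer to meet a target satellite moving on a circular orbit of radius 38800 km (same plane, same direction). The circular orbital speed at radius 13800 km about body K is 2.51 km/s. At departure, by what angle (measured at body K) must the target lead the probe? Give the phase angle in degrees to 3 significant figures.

φ = 79.5°

From the circular-orbit relation v² = μ/r at r = 13800 km: μ = v²r = (2.51)² × 13800 = 86941.4 km³/s².
Transfer-ellipse semi-major axis a_t = (r₁ + r₂)/2 = (13800 + 38800)/2 = 26300 km.
The half-period of the transfer ellipse is t = π√(a_t³/μ) = 45443 s.
Target angular speed ω₂ = √(μ/r₂³) = 3.8580×10^-5 rad/s.
Angle swept by the target during transfer: ω₂·t = 1.7532 rad = 100.5°.
The probe traverses 180° on the transfer ellipse, so the target must lead by 180° − 100.5° = 79.5°.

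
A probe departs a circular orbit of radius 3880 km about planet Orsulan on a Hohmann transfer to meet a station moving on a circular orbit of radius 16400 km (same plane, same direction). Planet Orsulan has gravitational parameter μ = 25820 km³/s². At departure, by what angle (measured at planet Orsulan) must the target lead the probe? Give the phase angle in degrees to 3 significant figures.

φ = 92.5°

Semi-major axis of the transfer orbit: a_t = (3880 + 16400)/2 = 10140 km.
The half-period of the transfer ellipse is t = π√(a_t³/μ) = 19963.1 s.
The target's mean motion on its circular orbit is ω₂ = √(μ/r₂³) = 7.65090×10^-5 rad/s.
Angle swept by the target during transfer: ω₂·t = 1.5274 rad = 87.51°.
Arrival is 180° from departure on the ellipse, so φ = 180° − 87.51° = 92.5°.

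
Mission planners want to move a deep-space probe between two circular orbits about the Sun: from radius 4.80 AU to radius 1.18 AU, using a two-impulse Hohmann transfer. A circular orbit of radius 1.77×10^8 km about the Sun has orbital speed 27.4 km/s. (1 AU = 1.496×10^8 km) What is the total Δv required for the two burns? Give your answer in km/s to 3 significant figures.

Δv = 12.4 km/s

From the circular-orbit relation v² = μ/r at r = 1.77×10^8 km: μ = v²r = (27.4)² × 1.77×10^8 = 1.32885×10^11 km³/s².
In km: r₁ = 4.80 × 1.496×10^8 = 7.1808×10^8 km; r₂ = 1.18 × 1.496×10^8 = 1.76528×10^8 km.
Transfer-ellipse semi-major axis a_t = (r₁ + r₂)/2 = (7.1808×10^8 + 1.76528×10^8)/2 = 4.47304×10^8 km.
Circular speed at r₁: v₁ = √(μ/r₁) = √(1.32885×10^11/7.1808×10^8) = 13.604 km/s.
On the transfer ellipse at r₁, vis-viva gives v_a = √[μ(2/r₁ − 1/a_t)] = 8.5459 km/s.
First burn Δv₁ = |v_a − v₁| = 5.058 km/s.
At r₂, v₂ = √(μ/r₂) = 27.437 km/s.
Transfer-orbit speed at r₂: v_p = √[μ(2/r₂ − 1/a_t)] = 34.763 km/s.
Second burn Δv₂ = |v₂ − v_p| = 7.326 km/s.
Total Δv = Δv₁ + Δv₂ = 12.38 km/s.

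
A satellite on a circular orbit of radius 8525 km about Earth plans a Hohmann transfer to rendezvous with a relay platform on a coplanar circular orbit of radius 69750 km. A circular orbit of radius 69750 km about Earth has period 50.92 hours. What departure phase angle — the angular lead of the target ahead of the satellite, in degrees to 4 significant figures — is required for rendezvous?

From Kepler's third law T² = 4π²r³/μ at r = 69750 km, T = 50.92 hours = 50.92 × 3600 s = 1.83312×10^5 s: μ = 4π²r³/T² = 3.98667×10^5 km³/s².
The Hohmann ellipse has a_t = (r₁ + r₂)/2 = 39137.5 km.
The half-period of the transfer ellipse is t = π√(a_t³/μ) = 38520 s.
The target's mean motion on its circular orbit is ω₂ = √(μ/r₂³) = 3.428×10^-5 rad/s.
Angle swept by the target during transfer: ω₂·t = 1.3205 rad = 75.66°.
The satellite traverses 180° on the transfer ellipse, so the target must lead by 180° − 75.66° = 104.3°.

φ = 104.3°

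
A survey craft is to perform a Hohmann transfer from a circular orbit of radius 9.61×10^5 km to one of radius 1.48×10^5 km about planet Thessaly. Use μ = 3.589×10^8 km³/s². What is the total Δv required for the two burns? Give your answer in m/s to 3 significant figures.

Semi-major axis of the transfer orbit: a_t = (9.610×10^5 + 1.480×10^5)/2 = 5.545×10^5 km.
At r₁ the circular-orbit speed is v₁ = √(μ/r₁) = 19.3252 km/s.
On the transfer ellipse at r₁, v² = μ(2/r − 1/a) gives v_a = √[μ(2/r₁ − 1/a_t)] = 9.98401 km/s.
First burn Δv₁ = |v_a − v₁| = 9.3412 km/s.
At r₂, v₂ = √(μ/r₂) = 49.2443 km/s.
Transfer-orbit speed at r₂: v_p = √[μ(2/r₂ − 1/a_t)] = 64.8286 km/s.
Second burn Δv₂ = |v₂ − v_p| = 15.584 km/s.
Total Δv = Δv₁ + Δv₂ = 24.93 km/s.

Δv = 24900 m/s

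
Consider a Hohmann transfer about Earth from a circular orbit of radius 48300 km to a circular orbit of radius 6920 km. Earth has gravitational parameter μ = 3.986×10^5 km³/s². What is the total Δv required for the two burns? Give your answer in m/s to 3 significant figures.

Semi-major axis of the transfer orbit: a_t = (48300 + 6920)/2 = 27610 km.
Circular speed at r₁: v₁ = √(μ/r₁) = √(3.986×10^5/48300) = 2.8727 km/s.
Transfer-orbit speed at r₁ (vis-viva equation): v_a = √[μ(2/r₁ − 1/a_t)] = 1.4382 km/s.
First burn Δv₁ = |v_a − v₁| = 1.4345 km/s.
At r₂, v₂ = √(μ/r₂) = 7.58954 km/s.
Transfer-orbit speed at r₂: v_p = √[μ(2/r₂ − 1/a_t)] = 10.0382 km/s.
Second burn Δv₂ = |v₂ − v_p| = 2.4487 km/s.
Δv = Δv₁ + Δv₂ = 1.4345 + 2.4487 = 3.883 km/s.

Δv = 3880 m/s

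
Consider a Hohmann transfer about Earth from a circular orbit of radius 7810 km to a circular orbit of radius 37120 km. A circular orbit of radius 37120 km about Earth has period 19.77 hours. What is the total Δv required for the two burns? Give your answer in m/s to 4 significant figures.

Δv = 3384 m/s

From Kepler's third law T² = 4π²r³/μ at r = 37120 km, T = 19.77 hours = 19.77 × 3600 s = 71172 s: μ = 4π²r³/T² = 3.98626×10^5 km³/s².
The Hohmann ellipse has a_t = (r₁ + r₂)/2 = 22465 km.
Circular speed at r₁: v₁ = √(μ/r₁) = √(3.98626×10^5/7810) = 7.144 km/s.
On the transfer ellipse at r₁, vis-viva gives v_p = √[μ(2/r₁ − 1/a_t)] = 9.183 km/s.
First burn Δv₁ = |v_p − v₁| = 2.039 km/s.
Circular speed at r₂: v₂ = √(μ/r₂) = 3.277 km/s.
Transfer-orbit speed at r₂: v_a = √[μ(2/r₂ − 1/a_t)] = 1.932 km/s.
Second burn Δv₂ = |v₂ − v_a| = 1.345 km/s.
Δv = Δv₁ + Δv₂ = 2.039 + 1.345 = 3.384 km/s.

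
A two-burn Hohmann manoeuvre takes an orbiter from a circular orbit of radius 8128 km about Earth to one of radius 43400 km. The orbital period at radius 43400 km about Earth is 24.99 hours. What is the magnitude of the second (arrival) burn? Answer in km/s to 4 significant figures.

Δv₂ = 1.329 km/s

From Kepler's third law T² = 4π²r³/μ at r = 43400 km, T = 24.99 hours = 24.99 × 3600 s = 89964 s: μ = 4π²r³/T² = 3.98741×10^5 km³/s².
The Hohmann ellipse has a_t = (r₁ + r₂)/2 = 25764 km.
Circular speed at r = 43400 km: v_c = √(μ/r) = 3.031 km/s.
Vis-viva on the transfer ellipse at r = 43400 km gives v_t = √[μ(2/r − 1/a_t)] = 1.702 km/s.
Δv₂ = |v_t − v_c| = |1.702 − 3.031| = 1.329 km/s.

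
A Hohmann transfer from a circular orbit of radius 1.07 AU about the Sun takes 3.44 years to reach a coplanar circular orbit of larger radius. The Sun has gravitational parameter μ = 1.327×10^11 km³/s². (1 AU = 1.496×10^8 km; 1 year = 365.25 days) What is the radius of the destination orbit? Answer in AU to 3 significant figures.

In km: r₁ = 1.07 × 1.496×10^8 = 1.60072×10^8 km.
Transfer time t = 3.44 years × 365.25 × 86400 s = 1.08558144×10^8 s, and t = π√(a_t³/μ).
So a_t = (μ t²/π²)^(1/3) = (1.327×10^11 × (1.08558144×10^8)² / π²)^(1/3) = 5.4113×10^8 km.
Since a_t = (r₁ + r₂)/2, r₂ = 2a_t − r₁ = 2×5.4113×10^8 − 1.60072×10^8 = 9.22188×10^8 km.
In AU: r₂ = 9.22188×10^8 / 1.496×10^8 = 6.16 AU.

r₂ = 6.16 AU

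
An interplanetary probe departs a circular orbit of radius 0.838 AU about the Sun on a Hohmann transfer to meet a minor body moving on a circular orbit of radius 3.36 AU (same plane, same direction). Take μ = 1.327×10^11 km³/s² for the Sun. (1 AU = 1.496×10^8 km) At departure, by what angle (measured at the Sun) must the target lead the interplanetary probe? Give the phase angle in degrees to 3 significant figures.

In km: r₁ = 0.838 × 1.496×10^8 = 1.253648×10^8 km; r₂ = 3.36 × 1.496×10^8 = 5.02656×10^8 km.
Transfer-ellipse semi-major axis a_t = (r₁ + r₂)/2 = (1.253648×10^8 + 5.02656×10^8)/2 = 3.140104×10^8 km.
Transfer time t = π√(a_t³/μ) = 4.7988×10^7 s.
The target's mean motion on its circular orbit is ω₂ = √(μ/r₂³) = 3.2324×10^-8 rad/s.
Angle swept by the target during transfer: ω₂·t = 1.5512 rad = 88.88°.
The interplanetary probe traverses 180° on the transfer ellipse, so the target must lead by 180° − 88.88° = 91.1°.

φ = 91.1°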